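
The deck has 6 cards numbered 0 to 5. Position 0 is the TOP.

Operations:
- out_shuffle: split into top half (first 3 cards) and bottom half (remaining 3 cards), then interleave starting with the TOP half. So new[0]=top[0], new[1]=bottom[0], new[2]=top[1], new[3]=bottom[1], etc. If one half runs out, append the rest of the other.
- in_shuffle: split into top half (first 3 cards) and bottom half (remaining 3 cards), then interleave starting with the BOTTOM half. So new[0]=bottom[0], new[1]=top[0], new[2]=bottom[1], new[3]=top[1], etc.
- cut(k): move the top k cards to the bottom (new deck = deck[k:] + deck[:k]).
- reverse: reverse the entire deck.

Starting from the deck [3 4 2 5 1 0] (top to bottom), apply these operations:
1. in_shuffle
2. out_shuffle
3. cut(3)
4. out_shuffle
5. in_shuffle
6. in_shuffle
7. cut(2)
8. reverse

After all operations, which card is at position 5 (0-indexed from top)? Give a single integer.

After op 1 (in_shuffle): [5 3 1 4 0 2]
After op 2 (out_shuffle): [5 4 3 0 1 2]
After op 3 (cut(3)): [0 1 2 5 4 3]
After op 4 (out_shuffle): [0 5 1 4 2 3]
After op 5 (in_shuffle): [4 0 2 5 3 1]
After op 6 (in_shuffle): [5 4 3 0 1 2]
After op 7 (cut(2)): [3 0 1 2 5 4]
After op 8 (reverse): [4 5 2 1 0 3]
Position 5: card 3.

Answer: 3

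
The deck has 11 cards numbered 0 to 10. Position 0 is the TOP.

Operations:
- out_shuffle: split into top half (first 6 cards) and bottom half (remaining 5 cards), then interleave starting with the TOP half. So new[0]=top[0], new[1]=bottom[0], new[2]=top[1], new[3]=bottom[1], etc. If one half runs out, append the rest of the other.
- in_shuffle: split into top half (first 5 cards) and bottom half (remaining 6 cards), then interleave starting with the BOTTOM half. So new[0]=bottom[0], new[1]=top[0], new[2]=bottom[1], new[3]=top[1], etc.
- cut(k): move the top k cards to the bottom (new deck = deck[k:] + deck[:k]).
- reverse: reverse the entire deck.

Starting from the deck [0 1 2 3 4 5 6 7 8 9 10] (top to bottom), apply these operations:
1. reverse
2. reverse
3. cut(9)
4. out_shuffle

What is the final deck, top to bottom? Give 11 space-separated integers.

After op 1 (reverse): [10 9 8 7 6 5 4 3 2 1 0]
After op 2 (reverse): [0 1 2 3 4 5 6 7 8 9 10]
After op 3 (cut(9)): [9 10 0 1 2 3 4 5 6 7 8]
After op 4 (out_shuffle): [9 4 10 5 0 6 1 7 2 8 3]

Answer: 9 4 10 5 0 6 1 7 2 8 3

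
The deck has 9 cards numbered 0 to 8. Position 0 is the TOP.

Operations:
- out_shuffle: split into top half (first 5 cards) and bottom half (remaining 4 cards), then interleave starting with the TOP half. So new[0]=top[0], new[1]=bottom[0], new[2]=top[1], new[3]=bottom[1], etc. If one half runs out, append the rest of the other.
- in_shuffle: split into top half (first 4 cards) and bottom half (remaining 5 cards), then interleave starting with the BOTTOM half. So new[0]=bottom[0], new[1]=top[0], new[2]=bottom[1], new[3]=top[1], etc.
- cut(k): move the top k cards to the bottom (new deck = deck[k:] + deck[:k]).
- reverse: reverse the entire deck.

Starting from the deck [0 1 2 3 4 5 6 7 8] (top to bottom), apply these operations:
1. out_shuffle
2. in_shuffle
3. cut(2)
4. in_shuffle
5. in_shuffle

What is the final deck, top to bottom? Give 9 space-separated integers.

After op 1 (out_shuffle): [0 5 1 6 2 7 3 8 4]
After op 2 (in_shuffle): [2 0 7 5 3 1 8 6 4]
After op 3 (cut(2)): [7 5 3 1 8 6 4 2 0]
After op 4 (in_shuffle): [8 7 6 5 4 3 2 1 0]
After op 5 (in_shuffle): [4 8 3 7 2 6 1 5 0]

Answer: 4 8 3 7 2 6 1 5 0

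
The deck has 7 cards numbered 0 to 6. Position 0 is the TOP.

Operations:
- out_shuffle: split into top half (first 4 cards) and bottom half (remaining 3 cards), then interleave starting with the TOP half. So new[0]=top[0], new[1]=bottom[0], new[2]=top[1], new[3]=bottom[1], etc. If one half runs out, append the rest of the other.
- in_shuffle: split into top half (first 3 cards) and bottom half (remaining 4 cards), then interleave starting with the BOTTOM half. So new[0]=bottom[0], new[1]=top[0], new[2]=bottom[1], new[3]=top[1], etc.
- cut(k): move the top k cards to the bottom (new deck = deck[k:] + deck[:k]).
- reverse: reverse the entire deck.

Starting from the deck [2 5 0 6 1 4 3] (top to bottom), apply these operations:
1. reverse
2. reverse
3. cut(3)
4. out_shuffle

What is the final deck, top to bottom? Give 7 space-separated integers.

Answer: 6 2 1 5 4 0 3

Derivation:
After op 1 (reverse): [3 4 1 6 0 5 2]
After op 2 (reverse): [2 5 0 6 1 4 3]
After op 3 (cut(3)): [6 1 4 3 2 5 0]
After op 4 (out_shuffle): [6 2 1 5 4 0 3]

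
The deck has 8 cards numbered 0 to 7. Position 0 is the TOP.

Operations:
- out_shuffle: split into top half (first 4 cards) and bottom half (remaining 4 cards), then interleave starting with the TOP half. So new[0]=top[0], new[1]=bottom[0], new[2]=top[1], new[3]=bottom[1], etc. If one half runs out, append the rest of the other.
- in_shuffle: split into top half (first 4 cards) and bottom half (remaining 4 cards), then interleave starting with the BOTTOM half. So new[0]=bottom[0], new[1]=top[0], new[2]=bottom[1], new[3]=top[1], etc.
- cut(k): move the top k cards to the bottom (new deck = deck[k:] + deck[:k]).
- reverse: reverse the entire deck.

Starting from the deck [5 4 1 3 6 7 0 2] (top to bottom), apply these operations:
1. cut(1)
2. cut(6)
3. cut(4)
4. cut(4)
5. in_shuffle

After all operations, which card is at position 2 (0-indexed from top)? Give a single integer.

Answer: 6

Derivation:
After op 1 (cut(1)): [4 1 3 6 7 0 2 5]
After op 2 (cut(6)): [2 5 4 1 3 6 7 0]
After op 3 (cut(4)): [3 6 7 0 2 5 4 1]
After op 4 (cut(4)): [2 5 4 1 3 6 7 0]
After op 5 (in_shuffle): [3 2 6 5 7 4 0 1]
Position 2: card 6.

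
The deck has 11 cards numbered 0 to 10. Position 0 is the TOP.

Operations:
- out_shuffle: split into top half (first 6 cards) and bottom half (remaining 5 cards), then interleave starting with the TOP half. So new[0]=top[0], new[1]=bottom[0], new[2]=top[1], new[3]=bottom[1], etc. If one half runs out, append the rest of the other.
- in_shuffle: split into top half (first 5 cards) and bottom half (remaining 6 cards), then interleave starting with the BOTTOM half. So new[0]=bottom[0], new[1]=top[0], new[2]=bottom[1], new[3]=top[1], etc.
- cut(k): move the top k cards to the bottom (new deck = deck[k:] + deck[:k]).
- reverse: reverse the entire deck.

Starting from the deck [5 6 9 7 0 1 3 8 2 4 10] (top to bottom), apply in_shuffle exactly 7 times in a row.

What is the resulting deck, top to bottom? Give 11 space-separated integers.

Answer: 8 0 6 4 3 7 5 2 1 9 10

Derivation:
After op 1 (in_shuffle): [1 5 3 6 8 9 2 7 4 0 10]
After op 2 (in_shuffle): [9 1 2 5 7 3 4 6 0 8 10]
After op 3 (in_shuffle): [3 9 4 1 6 2 0 5 8 7 10]
After op 4 (in_shuffle): [2 3 0 9 5 4 8 1 7 6 10]
After op 5 (in_shuffle): [4 2 8 3 1 0 7 9 6 5 10]
After op 6 (in_shuffle): [0 4 7 2 9 8 6 3 5 1 10]
After op 7 (in_shuffle): [8 0 6 4 3 7 5 2 1 9 10]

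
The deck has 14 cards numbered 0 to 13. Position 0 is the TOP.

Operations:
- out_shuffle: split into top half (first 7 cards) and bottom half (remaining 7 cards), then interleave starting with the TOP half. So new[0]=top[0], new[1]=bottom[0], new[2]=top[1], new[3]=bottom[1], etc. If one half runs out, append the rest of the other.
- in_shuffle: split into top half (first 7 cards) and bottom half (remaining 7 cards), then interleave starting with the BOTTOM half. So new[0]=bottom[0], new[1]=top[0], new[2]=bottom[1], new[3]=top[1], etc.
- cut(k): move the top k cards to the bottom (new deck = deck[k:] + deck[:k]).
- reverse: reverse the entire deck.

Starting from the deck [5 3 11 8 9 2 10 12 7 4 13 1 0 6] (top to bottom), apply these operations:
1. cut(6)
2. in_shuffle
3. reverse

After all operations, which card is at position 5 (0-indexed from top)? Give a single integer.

Answer: 8

Derivation:
After op 1 (cut(6)): [10 12 7 4 13 1 0 6 5 3 11 8 9 2]
After op 2 (in_shuffle): [6 10 5 12 3 7 11 4 8 13 9 1 2 0]
After op 3 (reverse): [0 2 1 9 13 8 4 11 7 3 12 5 10 6]
Position 5: card 8.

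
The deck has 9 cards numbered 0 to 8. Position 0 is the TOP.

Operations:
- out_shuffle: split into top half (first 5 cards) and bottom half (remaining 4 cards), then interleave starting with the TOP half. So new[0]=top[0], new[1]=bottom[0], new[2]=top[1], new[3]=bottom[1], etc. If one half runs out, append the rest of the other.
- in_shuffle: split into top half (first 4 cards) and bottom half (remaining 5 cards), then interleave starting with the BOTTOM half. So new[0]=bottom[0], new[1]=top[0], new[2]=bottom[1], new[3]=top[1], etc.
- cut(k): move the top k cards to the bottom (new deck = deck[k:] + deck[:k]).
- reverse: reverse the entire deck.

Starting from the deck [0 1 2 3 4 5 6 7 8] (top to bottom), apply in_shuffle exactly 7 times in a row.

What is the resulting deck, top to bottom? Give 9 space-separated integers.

After op 1 (in_shuffle): [4 0 5 1 6 2 7 3 8]
After op 2 (in_shuffle): [6 4 2 0 7 5 3 1 8]
After op 3 (in_shuffle): [7 6 5 4 3 2 1 0 8]
After op 4 (in_shuffle): [3 7 2 6 1 5 0 4 8]
After op 5 (in_shuffle): [1 3 5 7 0 2 4 6 8]
After op 6 (in_shuffle): [0 1 2 3 4 5 6 7 8]
After op 7 (in_shuffle): [4 0 5 1 6 2 7 3 8]

Answer: 4 0 5 1 6 2 7 3 8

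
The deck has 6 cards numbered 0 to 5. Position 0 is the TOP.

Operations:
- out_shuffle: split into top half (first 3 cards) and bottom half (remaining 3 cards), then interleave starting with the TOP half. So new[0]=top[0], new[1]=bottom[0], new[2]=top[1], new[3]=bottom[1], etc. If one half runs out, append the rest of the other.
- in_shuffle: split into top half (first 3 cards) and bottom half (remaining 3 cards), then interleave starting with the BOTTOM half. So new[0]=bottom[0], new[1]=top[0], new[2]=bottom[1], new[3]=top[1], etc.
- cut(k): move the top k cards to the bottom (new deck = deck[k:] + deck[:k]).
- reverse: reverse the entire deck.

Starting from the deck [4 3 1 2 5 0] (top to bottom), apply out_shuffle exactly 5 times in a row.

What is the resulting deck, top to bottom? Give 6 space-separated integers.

Answer: 4 2 3 5 1 0

Derivation:
After op 1 (out_shuffle): [4 2 3 5 1 0]
After op 2 (out_shuffle): [4 5 2 1 3 0]
After op 3 (out_shuffle): [4 1 5 3 2 0]
After op 4 (out_shuffle): [4 3 1 2 5 0]
After op 5 (out_shuffle): [4 2 3 5 1 0]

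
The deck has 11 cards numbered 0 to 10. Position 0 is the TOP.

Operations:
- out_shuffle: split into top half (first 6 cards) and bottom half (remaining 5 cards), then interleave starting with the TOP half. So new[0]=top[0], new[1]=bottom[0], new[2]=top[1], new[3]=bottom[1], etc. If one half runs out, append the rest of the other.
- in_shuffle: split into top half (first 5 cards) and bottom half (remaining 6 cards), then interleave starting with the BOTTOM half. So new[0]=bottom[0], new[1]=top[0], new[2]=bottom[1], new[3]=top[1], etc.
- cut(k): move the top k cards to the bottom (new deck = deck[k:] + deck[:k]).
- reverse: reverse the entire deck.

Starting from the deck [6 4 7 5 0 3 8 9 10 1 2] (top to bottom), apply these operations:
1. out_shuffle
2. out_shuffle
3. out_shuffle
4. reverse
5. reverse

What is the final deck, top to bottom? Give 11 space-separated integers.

Answer: 6 9 5 2 8 7 1 3 4 10 0

Derivation:
After op 1 (out_shuffle): [6 8 4 9 7 10 5 1 0 2 3]
After op 2 (out_shuffle): [6 5 8 1 4 0 9 2 7 3 10]
After op 3 (out_shuffle): [6 9 5 2 8 7 1 3 4 10 0]
After op 4 (reverse): [0 10 4 3 1 7 8 2 5 9 6]
After op 5 (reverse): [6 9 5 2 8 7 1 3 4 10 0]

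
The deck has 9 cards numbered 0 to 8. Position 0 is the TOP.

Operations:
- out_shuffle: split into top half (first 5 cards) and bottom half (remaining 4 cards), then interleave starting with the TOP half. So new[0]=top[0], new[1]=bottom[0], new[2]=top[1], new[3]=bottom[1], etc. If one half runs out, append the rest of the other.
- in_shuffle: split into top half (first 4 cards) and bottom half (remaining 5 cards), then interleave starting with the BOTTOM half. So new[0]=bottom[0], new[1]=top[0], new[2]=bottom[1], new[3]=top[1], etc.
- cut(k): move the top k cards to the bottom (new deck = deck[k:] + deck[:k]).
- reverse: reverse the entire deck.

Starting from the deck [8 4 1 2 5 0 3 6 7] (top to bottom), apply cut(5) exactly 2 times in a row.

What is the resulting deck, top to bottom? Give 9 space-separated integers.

After op 1 (cut(5)): [0 3 6 7 8 4 1 2 5]
After op 2 (cut(5)): [4 1 2 5 0 3 6 7 8]

Answer: 4 1 2 5 0 3 6 7 8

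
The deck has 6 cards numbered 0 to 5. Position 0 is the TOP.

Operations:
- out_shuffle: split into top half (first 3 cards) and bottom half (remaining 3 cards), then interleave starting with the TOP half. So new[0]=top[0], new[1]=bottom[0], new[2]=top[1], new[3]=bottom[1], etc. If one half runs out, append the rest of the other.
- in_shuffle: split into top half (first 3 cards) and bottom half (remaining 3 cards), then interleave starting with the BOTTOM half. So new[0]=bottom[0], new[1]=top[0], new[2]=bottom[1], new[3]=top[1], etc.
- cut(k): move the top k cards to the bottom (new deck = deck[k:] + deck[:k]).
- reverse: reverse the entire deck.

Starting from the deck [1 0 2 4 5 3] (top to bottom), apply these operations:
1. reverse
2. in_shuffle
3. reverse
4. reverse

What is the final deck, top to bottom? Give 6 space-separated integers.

After op 1 (reverse): [3 5 4 2 0 1]
After op 2 (in_shuffle): [2 3 0 5 1 4]
After op 3 (reverse): [4 1 5 0 3 2]
After op 4 (reverse): [2 3 0 5 1 4]

Answer: 2 3 0 5 1 4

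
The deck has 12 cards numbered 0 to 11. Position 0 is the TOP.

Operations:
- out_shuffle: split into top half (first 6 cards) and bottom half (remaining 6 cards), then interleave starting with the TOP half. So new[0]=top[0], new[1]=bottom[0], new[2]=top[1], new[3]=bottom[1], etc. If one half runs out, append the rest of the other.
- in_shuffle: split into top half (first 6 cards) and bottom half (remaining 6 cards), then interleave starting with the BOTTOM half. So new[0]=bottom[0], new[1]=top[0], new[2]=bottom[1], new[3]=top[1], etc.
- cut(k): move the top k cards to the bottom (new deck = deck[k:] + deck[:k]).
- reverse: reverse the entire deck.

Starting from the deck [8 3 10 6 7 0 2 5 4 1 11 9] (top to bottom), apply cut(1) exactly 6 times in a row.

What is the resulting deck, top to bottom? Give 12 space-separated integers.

After op 1 (cut(1)): [3 10 6 7 0 2 5 4 1 11 9 8]
After op 2 (cut(1)): [10 6 7 0 2 5 4 1 11 9 8 3]
After op 3 (cut(1)): [6 7 0 2 5 4 1 11 9 8 3 10]
After op 4 (cut(1)): [7 0 2 5 4 1 11 9 8 3 10 6]
After op 5 (cut(1)): [0 2 5 4 1 11 9 8 3 10 6 7]
After op 6 (cut(1)): [2 5 4 1 11 9 8 3 10 6 7 0]

Answer: 2 5 4 1 11 9 8 3 10 6 7 0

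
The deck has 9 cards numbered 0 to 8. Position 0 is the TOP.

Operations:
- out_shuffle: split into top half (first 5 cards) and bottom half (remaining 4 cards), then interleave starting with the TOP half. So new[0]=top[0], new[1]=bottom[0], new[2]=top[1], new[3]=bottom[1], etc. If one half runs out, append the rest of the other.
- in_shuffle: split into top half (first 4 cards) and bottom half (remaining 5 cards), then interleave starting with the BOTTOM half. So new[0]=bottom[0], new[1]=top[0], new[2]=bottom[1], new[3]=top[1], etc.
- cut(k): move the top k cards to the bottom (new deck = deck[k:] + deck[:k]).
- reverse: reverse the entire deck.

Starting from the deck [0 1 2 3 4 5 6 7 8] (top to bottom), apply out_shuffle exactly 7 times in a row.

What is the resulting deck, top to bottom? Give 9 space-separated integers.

Answer: 0 5 1 6 2 7 3 8 4

Derivation:
After op 1 (out_shuffle): [0 5 1 6 2 7 3 8 4]
After op 2 (out_shuffle): [0 7 5 3 1 8 6 4 2]
After op 3 (out_shuffle): [0 8 7 6 5 4 3 2 1]
After op 4 (out_shuffle): [0 4 8 3 7 2 6 1 5]
After op 5 (out_shuffle): [0 2 4 6 8 1 3 5 7]
After op 6 (out_shuffle): [0 1 2 3 4 5 6 7 8]
After op 7 (out_shuffle): [0 5 1 6 2 7 3 8 4]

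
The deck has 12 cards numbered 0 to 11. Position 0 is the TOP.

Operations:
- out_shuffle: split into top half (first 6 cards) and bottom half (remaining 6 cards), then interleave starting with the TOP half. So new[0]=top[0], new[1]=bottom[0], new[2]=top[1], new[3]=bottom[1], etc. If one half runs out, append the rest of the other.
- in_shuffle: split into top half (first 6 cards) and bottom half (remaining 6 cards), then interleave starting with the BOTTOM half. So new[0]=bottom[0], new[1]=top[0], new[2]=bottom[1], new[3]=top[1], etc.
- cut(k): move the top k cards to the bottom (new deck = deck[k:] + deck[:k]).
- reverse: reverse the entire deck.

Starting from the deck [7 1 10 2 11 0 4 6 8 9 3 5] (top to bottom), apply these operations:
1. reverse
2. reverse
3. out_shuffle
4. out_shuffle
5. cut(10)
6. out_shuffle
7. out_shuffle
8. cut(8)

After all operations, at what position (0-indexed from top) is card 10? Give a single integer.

After op 1 (reverse): [5 3 9 8 6 4 0 11 2 10 1 7]
After op 2 (reverse): [7 1 10 2 11 0 4 6 8 9 3 5]
After op 3 (out_shuffle): [7 4 1 6 10 8 2 9 11 3 0 5]
After op 4 (out_shuffle): [7 2 4 9 1 11 6 3 10 0 8 5]
After op 5 (cut(10)): [8 5 7 2 4 9 1 11 6 3 10 0]
After op 6 (out_shuffle): [8 1 5 11 7 6 2 3 4 10 9 0]
After op 7 (out_shuffle): [8 2 1 3 5 4 11 10 7 9 6 0]
After op 8 (cut(8)): [7 9 6 0 8 2 1 3 5 4 11 10]
Card 10 is at position 11.

Answer: 11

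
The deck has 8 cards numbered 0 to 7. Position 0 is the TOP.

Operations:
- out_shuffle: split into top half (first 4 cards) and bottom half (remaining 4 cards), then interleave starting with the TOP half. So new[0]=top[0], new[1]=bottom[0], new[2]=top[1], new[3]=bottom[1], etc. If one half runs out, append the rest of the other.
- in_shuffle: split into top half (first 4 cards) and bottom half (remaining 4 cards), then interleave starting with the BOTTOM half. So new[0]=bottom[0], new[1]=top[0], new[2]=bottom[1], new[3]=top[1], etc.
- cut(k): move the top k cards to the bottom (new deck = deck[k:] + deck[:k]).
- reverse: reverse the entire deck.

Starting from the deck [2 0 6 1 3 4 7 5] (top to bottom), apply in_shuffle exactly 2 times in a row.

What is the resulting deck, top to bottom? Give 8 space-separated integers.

After op 1 (in_shuffle): [3 2 4 0 7 6 5 1]
After op 2 (in_shuffle): [7 3 6 2 5 4 1 0]

Answer: 7 3 6 2 5 4 1 0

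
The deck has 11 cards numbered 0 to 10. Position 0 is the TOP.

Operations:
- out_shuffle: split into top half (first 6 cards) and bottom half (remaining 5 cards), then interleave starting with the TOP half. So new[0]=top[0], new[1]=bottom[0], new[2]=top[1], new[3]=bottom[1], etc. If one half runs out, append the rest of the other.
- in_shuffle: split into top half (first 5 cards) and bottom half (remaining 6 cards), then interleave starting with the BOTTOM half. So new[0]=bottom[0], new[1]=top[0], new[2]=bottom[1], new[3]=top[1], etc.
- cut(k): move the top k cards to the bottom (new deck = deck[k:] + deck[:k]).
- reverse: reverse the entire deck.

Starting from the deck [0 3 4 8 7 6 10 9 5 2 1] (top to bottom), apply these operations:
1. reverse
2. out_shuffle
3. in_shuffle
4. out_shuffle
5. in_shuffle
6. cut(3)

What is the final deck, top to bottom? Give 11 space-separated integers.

Answer: 10 5 1 3 8 6 9 2 0 4 7

Derivation:
After op 1 (reverse): [1 2 5 9 10 6 7 8 4 3 0]
After op 2 (out_shuffle): [1 7 2 8 5 4 9 3 10 0 6]
After op 3 (in_shuffle): [4 1 9 7 3 2 10 8 0 5 6]
After op 4 (out_shuffle): [4 10 1 8 9 0 7 5 3 6 2]
After op 5 (in_shuffle): [0 4 7 10 5 1 3 8 6 9 2]
After op 6 (cut(3)): [10 5 1 3 8 6 9 2 0 4 7]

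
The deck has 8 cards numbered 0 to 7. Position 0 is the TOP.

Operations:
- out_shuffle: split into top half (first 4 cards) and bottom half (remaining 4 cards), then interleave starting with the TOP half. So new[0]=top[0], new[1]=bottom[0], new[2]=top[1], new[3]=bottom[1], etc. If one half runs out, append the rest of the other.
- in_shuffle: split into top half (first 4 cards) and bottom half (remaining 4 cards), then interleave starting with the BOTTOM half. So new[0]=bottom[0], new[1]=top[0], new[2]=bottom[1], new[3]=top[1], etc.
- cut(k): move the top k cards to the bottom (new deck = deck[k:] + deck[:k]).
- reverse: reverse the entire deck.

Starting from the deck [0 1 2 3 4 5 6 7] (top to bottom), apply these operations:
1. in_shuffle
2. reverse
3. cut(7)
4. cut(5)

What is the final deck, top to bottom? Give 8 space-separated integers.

Answer: 1 5 0 4 3 7 2 6

Derivation:
After op 1 (in_shuffle): [4 0 5 1 6 2 7 3]
After op 2 (reverse): [3 7 2 6 1 5 0 4]
After op 3 (cut(7)): [4 3 7 2 6 1 5 0]
After op 4 (cut(5)): [1 5 0 4 3 7 2 6]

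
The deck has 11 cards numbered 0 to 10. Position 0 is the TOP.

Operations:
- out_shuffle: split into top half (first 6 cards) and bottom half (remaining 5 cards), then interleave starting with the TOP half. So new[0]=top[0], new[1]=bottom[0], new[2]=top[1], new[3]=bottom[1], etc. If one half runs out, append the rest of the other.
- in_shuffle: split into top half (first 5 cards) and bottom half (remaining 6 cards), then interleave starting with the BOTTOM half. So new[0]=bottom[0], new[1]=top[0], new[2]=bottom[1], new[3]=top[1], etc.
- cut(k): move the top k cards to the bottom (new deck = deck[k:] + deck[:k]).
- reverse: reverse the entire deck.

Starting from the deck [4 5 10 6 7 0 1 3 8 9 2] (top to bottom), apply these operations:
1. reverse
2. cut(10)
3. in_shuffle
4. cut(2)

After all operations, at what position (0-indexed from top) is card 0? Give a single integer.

After op 1 (reverse): [2 9 8 3 1 0 7 6 10 5 4]
After op 2 (cut(10)): [4 2 9 8 3 1 0 7 6 10 5]
After op 3 (in_shuffle): [1 4 0 2 7 9 6 8 10 3 5]
After op 4 (cut(2)): [0 2 7 9 6 8 10 3 5 1 4]
Card 0 is at position 0.

Answer: 0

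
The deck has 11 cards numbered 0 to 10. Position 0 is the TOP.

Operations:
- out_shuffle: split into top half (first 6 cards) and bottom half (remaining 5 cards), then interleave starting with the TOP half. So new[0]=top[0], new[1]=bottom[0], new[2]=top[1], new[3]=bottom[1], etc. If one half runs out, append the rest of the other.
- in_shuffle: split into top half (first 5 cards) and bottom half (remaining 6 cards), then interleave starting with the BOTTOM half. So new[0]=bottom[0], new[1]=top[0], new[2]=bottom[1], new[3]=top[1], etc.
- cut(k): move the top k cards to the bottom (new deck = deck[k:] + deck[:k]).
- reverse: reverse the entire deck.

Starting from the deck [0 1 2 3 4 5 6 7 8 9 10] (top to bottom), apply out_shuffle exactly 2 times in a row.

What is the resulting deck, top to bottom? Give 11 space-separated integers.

Answer: 0 3 6 9 1 4 7 10 2 5 8

Derivation:
After op 1 (out_shuffle): [0 6 1 7 2 8 3 9 4 10 5]
After op 2 (out_shuffle): [0 3 6 9 1 4 7 10 2 5 8]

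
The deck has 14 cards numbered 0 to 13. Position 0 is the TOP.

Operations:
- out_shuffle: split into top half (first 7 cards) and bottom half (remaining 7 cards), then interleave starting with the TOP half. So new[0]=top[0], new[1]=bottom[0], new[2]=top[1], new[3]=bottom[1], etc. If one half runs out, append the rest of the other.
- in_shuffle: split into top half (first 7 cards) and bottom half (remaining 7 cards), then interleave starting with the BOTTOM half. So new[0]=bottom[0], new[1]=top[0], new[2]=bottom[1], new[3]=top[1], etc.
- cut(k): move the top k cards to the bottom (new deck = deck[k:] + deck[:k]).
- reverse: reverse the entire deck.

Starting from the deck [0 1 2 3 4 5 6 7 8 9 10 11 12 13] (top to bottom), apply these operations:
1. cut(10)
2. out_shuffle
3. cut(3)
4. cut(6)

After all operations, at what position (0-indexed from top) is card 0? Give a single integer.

Answer: 13

Derivation:
After op 1 (cut(10)): [10 11 12 13 0 1 2 3 4 5 6 7 8 9]
After op 2 (out_shuffle): [10 3 11 4 12 5 13 6 0 7 1 8 2 9]
After op 3 (cut(3)): [4 12 5 13 6 0 7 1 8 2 9 10 3 11]
After op 4 (cut(6)): [7 1 8 2 9 10 3 11 4 12 5 13 6 0]
Card 0 is at position 13.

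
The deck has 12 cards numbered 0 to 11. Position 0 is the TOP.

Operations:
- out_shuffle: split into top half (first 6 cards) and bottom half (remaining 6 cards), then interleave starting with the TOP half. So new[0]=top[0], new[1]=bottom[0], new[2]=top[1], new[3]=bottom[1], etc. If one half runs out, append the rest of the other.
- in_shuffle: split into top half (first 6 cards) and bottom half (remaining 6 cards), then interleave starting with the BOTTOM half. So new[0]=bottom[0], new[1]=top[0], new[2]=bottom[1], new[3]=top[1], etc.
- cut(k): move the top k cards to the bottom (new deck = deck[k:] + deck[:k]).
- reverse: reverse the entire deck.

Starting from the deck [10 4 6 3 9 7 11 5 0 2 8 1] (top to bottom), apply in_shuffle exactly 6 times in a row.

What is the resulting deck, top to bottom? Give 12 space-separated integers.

After op 1 (in_shuffle): [11 10 5 4 0 6 2 3 8 9 1 7]
After op 2 (in_shuffle): [2 11 3 10 8 5 9 4 1 0 7 6]
After op 3 (in_shuffle): [9 2 4 11 1 3 0 10 7 8 6 5]
After op 4 (in_shuffle): [0 9 10 2 7 4 8 11 6 1 5 3]
After op 5 (in_shuffle): [8 0 11 9 6 10 1 2 5 7 3 4]
After op 6 (in_shuffle): [1 8 2 0 5 11 7 9 3 6 4 10]

Answer: 1 8 2 0 5 11 7 9 3 6 4 10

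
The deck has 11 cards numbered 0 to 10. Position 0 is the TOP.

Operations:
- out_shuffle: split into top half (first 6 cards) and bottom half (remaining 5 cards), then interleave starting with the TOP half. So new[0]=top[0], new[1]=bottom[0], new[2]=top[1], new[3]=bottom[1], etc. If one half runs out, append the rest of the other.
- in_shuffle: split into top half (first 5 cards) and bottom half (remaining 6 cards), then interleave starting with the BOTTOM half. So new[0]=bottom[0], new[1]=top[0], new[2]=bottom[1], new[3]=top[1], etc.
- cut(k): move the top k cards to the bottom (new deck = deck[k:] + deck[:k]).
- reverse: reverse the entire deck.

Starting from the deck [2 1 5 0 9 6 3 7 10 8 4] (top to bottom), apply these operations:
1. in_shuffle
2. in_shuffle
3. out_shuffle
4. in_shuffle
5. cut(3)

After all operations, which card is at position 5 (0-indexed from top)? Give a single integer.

After op 1 (in_shuffle): [6 2 3 1 7 5 10 0 8 9 4]
After op 2 (in_shuffle): [5 6 10 2 0 3 8 1 9 7 4]
After op 3 (out_shuffle): [5 8 6 1 10 9 2 7 0 4 3]
After op 4 (in_shuffle): [9 5 2 8 7 6 0 1 4 10 3]
After op 5 (cut(3)): [8 7 6 0 1 4 10 3 9 5 2]
Position 5: card 4.

Answer: 4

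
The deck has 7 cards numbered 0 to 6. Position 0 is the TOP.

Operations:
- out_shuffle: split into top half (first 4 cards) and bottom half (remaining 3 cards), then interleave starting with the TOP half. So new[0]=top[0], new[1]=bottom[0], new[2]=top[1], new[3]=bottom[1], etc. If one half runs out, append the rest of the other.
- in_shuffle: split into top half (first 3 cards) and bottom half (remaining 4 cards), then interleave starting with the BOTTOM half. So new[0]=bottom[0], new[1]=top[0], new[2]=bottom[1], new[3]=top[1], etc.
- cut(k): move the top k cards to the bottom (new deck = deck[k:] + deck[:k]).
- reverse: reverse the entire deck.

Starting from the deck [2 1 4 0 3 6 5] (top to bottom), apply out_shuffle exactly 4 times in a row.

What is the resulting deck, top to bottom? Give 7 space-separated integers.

After op 1 (out_shuffle): [2 3 1 6 4 5 0]
After op 2 (out_shuffle): [2 4 3 5 1 0 6]
After op 3 (out_shuffle): [2 1 4 0 3 6 5]
After op 4 (out_shuffle): [2 3 1 6 4 5 0]

Answer: 2 3 1 6 4 5 0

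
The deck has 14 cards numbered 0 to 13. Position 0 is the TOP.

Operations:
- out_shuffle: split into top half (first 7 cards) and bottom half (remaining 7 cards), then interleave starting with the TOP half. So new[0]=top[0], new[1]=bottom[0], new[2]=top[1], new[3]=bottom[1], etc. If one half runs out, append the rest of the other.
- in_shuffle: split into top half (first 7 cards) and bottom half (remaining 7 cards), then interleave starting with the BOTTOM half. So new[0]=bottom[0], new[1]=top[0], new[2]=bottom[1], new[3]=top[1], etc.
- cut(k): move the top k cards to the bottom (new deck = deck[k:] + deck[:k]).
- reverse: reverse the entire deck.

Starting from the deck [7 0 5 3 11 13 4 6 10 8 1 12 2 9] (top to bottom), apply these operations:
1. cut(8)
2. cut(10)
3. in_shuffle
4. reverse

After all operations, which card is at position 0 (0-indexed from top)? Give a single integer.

Answer: 1

Derivation:
After op 1 (cut(8)): [10 8 1 12 2 9 7 0 5 3 11 13 4 6]
After op 2 (cut(10)): [11 13 4 6 10 8 1 12 2 9 7 0 5 3]
After op 3 (in_shuffle): [12 11 2 13 9 4 7 6 0 10 5 8 3 1]
After op 4 (reverse): [1 3 8 5 10 0 6 7 4 9 13 2 11 12]
Position 0: card 1.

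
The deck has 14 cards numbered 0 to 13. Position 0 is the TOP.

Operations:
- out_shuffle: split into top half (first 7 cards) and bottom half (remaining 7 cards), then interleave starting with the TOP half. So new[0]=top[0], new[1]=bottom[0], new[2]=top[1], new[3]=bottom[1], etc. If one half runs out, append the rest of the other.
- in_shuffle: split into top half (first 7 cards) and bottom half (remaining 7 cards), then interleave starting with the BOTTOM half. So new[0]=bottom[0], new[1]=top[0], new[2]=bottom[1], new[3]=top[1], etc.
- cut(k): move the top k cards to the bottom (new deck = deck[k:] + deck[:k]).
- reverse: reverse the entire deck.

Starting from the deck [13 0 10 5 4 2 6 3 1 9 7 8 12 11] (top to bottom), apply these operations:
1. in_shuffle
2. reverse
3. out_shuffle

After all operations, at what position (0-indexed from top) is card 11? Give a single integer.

After op 1 (in_shuffle): [3 13 1 0 9 10 7 5 8 4 12 2 11 6]
After op 2 (reverse): [6 11 2 12 4 8 5 7 10 9 0 1 13 3]
After op 3 (out_shuffle): [6 7 11 10 2 9 12 0 4 1 8 13 5 3]
Card 11 is at position 2.

Answer: 2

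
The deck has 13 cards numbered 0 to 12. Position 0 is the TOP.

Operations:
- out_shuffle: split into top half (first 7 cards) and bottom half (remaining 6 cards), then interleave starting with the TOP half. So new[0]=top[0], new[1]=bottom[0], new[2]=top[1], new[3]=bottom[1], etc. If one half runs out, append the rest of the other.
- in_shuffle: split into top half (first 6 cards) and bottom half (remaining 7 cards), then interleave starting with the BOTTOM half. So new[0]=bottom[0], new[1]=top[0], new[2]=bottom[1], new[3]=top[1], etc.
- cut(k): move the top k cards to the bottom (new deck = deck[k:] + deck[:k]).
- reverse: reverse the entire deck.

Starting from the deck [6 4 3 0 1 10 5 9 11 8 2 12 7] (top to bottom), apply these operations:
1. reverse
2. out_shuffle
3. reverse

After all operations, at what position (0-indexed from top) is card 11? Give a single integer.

Answer: 4

Derivation:
After op 1 (reverse): [7 12 2 8 11 9 5 10 1 0 3 4 6]
After op 2 (out_shuffle): [7 10 12 1 2 0 8 3 11 4 9 6 5]
After op 3 (reverse): [5 6 9 4 11 3 8 0 2 1 12 10 7]
Card 11 is at position 4.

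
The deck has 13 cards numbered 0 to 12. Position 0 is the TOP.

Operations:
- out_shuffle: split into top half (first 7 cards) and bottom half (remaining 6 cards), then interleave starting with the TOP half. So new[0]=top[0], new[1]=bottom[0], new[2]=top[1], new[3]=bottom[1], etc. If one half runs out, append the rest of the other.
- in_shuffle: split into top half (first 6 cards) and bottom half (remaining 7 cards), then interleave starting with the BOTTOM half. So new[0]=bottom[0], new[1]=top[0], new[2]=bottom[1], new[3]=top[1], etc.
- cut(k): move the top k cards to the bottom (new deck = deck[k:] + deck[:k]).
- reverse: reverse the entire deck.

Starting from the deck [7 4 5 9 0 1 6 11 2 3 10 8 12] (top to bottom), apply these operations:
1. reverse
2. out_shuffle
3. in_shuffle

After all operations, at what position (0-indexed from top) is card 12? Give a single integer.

Answer: 1

Derivation:
After op 1 (reverse): [12 8 10 3 2 11 6 1 0 9 5 4 7]
After op 2 (out_shuffle): [12 1 8 0 10 9 3 5 2 4 11 7 6]
After op 3 (in_shuffle): [3 12 5 1 2 8 4 0 11 10 7 9 6]
Card 12 is at position 1.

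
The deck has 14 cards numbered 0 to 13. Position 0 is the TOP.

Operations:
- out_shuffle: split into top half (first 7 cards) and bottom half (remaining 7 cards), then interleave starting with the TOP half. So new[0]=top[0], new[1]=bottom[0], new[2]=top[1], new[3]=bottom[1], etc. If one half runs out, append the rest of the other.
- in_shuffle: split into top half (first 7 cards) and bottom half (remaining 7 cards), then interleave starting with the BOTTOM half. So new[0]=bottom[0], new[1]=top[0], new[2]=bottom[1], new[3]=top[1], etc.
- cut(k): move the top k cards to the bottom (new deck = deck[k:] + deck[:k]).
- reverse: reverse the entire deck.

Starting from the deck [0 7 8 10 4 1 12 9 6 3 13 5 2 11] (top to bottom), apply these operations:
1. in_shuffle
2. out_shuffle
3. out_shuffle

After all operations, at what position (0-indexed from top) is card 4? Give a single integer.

After op 1 (in_shuffle): [9 0 6 7 3 8 13 10 5 4 2 1 11 12]
After op 2 (out_shuffle): [9 10 0 5 6 4 7 2 3 1 8 11 13 12]
After op 3 (out_shuffle): [9 2 10 3 0 1 5 8 6 11 4 13 7 12]
Card 4 is at position 10.

Answer: 10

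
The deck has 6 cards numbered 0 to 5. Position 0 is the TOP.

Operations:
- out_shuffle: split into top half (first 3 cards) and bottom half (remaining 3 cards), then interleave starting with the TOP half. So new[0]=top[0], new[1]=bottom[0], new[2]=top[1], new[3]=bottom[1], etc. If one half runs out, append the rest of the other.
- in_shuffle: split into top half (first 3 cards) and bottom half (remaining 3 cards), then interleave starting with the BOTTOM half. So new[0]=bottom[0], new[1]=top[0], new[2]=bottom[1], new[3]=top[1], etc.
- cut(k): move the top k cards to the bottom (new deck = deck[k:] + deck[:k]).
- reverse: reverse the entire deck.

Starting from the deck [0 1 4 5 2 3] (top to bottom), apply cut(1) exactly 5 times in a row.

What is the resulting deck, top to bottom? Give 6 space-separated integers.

After op 1 (cut(1)): [1 4 5 2 3 0]
After op 2 (cut(1)): [4 5 2 3 0 1]
After op 3 (cut(1)): [5 2 3 0 1 4]
After op 4 (cut(1)): [2 3 0 1 4 5]
After op 5 (cut(1)): [3 0 1 4 5 2]

Answer: 3 0 1 4 5 2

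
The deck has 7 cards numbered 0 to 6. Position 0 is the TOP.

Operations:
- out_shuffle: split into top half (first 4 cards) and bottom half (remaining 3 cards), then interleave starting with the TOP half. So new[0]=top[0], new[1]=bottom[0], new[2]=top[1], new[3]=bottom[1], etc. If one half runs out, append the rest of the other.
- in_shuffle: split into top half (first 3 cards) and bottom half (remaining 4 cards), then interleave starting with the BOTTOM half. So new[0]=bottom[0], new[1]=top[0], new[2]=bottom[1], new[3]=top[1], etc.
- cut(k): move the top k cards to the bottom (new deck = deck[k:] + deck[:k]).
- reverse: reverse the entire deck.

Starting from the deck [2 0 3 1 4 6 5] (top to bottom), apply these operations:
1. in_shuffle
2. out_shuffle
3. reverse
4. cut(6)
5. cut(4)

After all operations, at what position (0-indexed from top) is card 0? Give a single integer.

Answer: 4

Derivation:
After op 1 (in_shuffle): [1 2 4 0 6 3 5]
After op 2 (out_shuffle): [1 6 2 3 4 5 0]
After op 3 (reverse): [0 5 4 3 2 6 1]
After op 4 (cut(6)): [1 0 5 4 3 2 6]
After op 5 (cut(4)): [3 2 6 1 0 5 4]
Card 0 is at position 4.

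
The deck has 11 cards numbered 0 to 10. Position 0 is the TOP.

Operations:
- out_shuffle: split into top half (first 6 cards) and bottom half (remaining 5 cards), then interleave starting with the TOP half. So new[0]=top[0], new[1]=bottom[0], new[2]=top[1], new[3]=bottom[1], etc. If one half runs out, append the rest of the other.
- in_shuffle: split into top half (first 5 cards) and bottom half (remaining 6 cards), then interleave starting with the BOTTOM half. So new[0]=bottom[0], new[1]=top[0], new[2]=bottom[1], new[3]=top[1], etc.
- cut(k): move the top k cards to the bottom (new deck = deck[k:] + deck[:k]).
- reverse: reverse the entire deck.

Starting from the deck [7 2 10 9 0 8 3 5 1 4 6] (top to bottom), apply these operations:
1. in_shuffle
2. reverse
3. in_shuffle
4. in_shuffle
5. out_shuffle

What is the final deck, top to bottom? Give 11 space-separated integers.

After op 1 (in_shuffle): [8 7 3 2 5 10 1 9 4 0 6]
After op 2 (reverse): [6 0 4 9 1 10 5 2 3 7 8]
After op 3 (in_shuffle): [10 6 5 0 2 4 3 9 7 1 8]
After op 4 (in_shuffle): [4 10 3 6 9 5 7 0 1 2 8]
After op 5 (out_shuffle): [4 7 10 0 3 1 6 2 9 8 5]

Answer: 4 7 10 0 3 1 6 2 9 8 5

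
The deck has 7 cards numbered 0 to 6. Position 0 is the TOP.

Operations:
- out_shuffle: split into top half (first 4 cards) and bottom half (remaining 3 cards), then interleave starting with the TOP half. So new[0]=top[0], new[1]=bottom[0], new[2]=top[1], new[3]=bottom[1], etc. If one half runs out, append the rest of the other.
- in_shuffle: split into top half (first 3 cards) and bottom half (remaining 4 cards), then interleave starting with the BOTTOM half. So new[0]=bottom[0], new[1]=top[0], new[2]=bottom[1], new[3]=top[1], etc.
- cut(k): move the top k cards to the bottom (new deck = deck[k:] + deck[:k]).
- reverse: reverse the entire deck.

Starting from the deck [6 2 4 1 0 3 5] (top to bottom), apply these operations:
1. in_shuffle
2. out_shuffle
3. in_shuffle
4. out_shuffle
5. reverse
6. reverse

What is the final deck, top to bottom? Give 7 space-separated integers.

Answer: 4 5 1 6 0 2 3

Derivation:
After op 1 (in_shuffle): [1 6 0 2 3 4 5]
After op 2 (out_shuffle): [1 3 6 4 0 5 2]
After op 3 (in_shuffle): [4 1 0 3 5 6 2]
After op 4 (out_shuffle): [4 5 1 6 0 2 3]
After op 5 (reverse): [3 2 0 6 1 5 4]
After op 6 (reverse): [4 5 1 6 0 2 3]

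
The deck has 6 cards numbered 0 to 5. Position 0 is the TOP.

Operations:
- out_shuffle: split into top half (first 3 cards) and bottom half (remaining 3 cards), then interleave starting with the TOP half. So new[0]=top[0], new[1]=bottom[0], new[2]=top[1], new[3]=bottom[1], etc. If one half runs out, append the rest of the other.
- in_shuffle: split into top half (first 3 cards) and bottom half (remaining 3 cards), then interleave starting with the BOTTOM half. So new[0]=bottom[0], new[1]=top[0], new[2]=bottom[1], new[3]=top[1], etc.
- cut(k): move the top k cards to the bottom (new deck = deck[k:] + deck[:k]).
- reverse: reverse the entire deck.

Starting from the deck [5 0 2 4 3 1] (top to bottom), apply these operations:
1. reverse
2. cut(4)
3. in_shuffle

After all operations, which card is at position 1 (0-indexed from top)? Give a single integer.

After op 1 (reverse): [1 3 4 2 0 5]
After op 2 (cut(4)): [0 5 1 3 4 2]
After op 3 (in_shuffle): [3 0 4 5 2 1]
Position 1: card 0.

Answer: 0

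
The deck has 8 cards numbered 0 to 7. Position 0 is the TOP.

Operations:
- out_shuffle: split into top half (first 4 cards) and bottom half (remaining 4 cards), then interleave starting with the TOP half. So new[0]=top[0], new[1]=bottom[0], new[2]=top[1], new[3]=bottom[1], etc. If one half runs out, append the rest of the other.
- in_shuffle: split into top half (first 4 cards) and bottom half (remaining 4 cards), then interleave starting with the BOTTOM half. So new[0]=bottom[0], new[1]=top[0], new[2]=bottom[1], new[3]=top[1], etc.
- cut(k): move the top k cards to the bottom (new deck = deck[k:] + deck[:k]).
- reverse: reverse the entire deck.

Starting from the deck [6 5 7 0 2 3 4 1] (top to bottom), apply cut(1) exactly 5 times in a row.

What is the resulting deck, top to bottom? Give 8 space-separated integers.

After op 1 (cut(1)): [5 7 0 2 3 4 1 6]
After op 2 (cut(1)): [7 0 2 3 4 1 6 5]
After op 3 (cut(1)): [0 2 3 4 1 6 5 7]
After op 4 (cut(1)): [2 3 4 1 6 5 7 0]
After op 5 (cut(1)): [3 4 1 6 5 7 0 2]

Answer: 3 4 1 6 5 7 0 2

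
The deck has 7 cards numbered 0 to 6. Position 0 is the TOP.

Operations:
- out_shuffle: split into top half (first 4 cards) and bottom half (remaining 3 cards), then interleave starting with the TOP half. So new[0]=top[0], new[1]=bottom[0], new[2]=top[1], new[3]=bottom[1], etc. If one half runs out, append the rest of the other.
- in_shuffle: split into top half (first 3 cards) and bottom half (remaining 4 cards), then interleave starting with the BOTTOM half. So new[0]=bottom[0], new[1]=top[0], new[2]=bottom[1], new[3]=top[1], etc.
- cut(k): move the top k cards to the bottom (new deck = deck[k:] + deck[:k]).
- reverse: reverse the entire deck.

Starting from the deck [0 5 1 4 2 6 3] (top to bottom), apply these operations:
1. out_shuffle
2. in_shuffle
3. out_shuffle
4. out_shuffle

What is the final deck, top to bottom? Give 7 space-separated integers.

Answer: 6 1 3 4 0 2 5

Derivation:
After op 1 (out_shuffle): [0 2 5 6 1 3 4]
After op 2 (in_shuffle): [6 0 1 2 3 5 4]
After op 3 (out_shuffle): [6 3 0 5 1 4 2]
After op 4 (out_shuffle): [6 1 3 4 0 2 5]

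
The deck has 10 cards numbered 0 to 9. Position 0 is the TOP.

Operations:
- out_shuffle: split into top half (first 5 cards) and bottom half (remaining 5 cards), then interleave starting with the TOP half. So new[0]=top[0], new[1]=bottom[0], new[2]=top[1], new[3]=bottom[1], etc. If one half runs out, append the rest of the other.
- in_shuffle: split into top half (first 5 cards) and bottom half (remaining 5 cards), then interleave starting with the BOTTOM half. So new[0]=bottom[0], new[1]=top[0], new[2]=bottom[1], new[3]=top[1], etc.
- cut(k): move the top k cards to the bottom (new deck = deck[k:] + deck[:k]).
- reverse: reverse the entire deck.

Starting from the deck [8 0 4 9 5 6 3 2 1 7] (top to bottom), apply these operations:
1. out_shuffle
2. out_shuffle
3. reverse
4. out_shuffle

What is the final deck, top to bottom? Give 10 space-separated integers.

After op 1 (out_shuffle): [8 6 0 3 4 2 9 1 5 7]
After op 2 (out_shuffle): [8 2 6 9 0 1 3 5 4 7]
After op 3 (reverse): [7 4 5 3 1 0 9 6 2 8]
After op 4 (out_shuffle): [7 0 4 9 5 6 3 2 1 8]

Answer: 7 0 4 9 5 6 3 2 1 8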